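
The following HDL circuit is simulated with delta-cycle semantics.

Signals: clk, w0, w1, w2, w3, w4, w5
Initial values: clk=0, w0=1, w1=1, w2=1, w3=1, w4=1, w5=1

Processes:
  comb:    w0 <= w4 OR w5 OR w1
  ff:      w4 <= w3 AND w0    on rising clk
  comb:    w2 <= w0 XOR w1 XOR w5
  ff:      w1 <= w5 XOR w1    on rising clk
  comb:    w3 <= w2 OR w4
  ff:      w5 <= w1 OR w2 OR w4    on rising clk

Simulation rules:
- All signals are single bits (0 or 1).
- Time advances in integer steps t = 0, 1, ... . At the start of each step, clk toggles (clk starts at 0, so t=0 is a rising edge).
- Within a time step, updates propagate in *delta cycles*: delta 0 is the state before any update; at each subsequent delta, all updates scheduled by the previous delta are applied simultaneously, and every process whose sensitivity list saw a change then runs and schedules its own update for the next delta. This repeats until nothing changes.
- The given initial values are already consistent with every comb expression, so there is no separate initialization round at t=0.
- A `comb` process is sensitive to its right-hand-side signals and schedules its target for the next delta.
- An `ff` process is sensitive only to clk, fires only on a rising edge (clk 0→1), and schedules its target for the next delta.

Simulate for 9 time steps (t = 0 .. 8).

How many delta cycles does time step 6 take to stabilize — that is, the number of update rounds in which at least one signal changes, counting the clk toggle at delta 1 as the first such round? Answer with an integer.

3

t0.Δ0 w5=1 w1=1 w0=1 w2=1 clk=0 w3=1 w4=1
t0.Δ1 w5=1 w1=1 w0=1 w2=1 clk=1 w3=1 w4=1
t0.Δ2 w5=1 w1=0 w0=1 w2=1 clk=1 w3=1 w4=1
t0.Δ3 w5=1 w1=0 w0=1 w2=0 clk=1 w3=1 w4=1
t1.Δ0 w5=1 w1=0 w0=1 w2=0 clk=1 w3=1 w4=1
t1.Δ1 w5=1 w1=0 w0=1 w2=0 clk=0 w3=1 w4=1
t2.Δ0 w5=1 w1=0 w0=1 w2=0 clk=0 w3=1 w4=1
t2.Δ1 w5=1 w1=0 w0=1 w2=0 clk=1 w3=1 w4=1
t2.Δ2 w5=1 w1=1 w0=1 w2=0 clk=1 w3=1 w4=1
t2.Δ3 w5=1 w1=1 w0=1 w2=1 clk=1 w3=1 w4=1
t3.Δ0 w5=1 w1=1 w0=1 w2=1 clk=1 w3=1 w4=1
t3.Δ1 w5=1 w1=1 w0=1 w2=1 clk=0 w3=1 w4=1
t4.Δ0 w5=1 w1=1 w0=1 w2=1 clk=0 w3=1 w4=1
t4.Δ1 w5=1 w1=1 w0=1 w2=1 clk=1 w3=1 w4=1
t4.Δ2 w5=1 w1=0 w0=1 w2=1 clk=1 w3=1 w4=1
t4.Δ3 w5=1 w1=0 w0=1 w2=0 clk=1 w3=1 w4=1
t5.Δ0 w5=1 w1=0 w0=1 w2=0 clk=1 w3=1 w4=1
t5.Δ1 w5=1 w1=0 w0=1 w2=0 clk=0 w3=1 w4=1
t6.Δ0 w5=1 w1=0 w0=1 w2=0 clk=0 w3=1 w4=1
t6.Δ1 w5=1 w1=0 w0=1 w2=0 clk=1 w3=1 w4=1
t6.Δ2 w5=1 w1=1 w0=1 w2=0 clk=1 w3=1 w4=1
t6.Δ3 w5=1 w1=1 w0=1 w2=1 clk=1 w3=1 w4=1
t7.Δ0 w5=1 w1=1 w0=1 w2=1 clk=1 w3=1 w4=1
t7.Δ1 w5=1 w1=1 w0=1 w2=1 clk=0 w3=1 w4=1
t8.Δ0 w5=1 w1=1 w0=1 w2=1 clk=0 w3=1 w4=1
t8.Δ1 w5=1 w1=1 w0=1 w2=1 clk=1 w3=1 w4=1
t8.Δ2 w5=1 w1=0 w0=1 w2=1 clk=1 w3=1 w4=1
t8.Δ3 w5=1 w1=0 w0=1 w2=0 clk=1 w3=1 w4=1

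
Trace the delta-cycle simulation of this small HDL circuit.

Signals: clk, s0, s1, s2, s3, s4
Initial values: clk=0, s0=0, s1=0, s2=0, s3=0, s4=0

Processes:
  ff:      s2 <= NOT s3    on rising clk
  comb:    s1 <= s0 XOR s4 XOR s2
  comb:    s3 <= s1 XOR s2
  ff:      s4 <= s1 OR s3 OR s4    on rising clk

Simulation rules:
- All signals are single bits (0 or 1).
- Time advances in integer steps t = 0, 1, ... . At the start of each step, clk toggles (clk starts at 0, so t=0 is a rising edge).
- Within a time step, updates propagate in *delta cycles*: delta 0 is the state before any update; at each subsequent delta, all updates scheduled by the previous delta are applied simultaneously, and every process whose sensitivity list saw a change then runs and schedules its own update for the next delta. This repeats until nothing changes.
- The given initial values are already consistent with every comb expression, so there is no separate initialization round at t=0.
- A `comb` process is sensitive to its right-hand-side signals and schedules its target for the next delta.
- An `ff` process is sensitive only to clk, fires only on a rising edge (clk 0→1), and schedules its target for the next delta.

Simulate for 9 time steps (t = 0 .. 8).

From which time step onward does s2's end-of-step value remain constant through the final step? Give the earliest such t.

t0.Δ0 clk=0 s3=0 s1=0 s0=0 s4=0 s2=0
t0.Δ1 clk=1 s3=0 s1=0 s0=0 s4=0 s2=0
t0.Δ2 clk=1 s3=0 s1=0 s0=0 s4=0 s2=1
t0.Δ3 clk=1 s3=1 s1=1 s0=0 s4=0 s2=1
t0.Δ4 clk=1 s3=0 s1=1 s0=0 s4=0 s2=1
t1.Δ0 clk=1 s3=0 s1=1 s0=0 s4=0 s2=1
t1.Δ1 clk=0 s3=0 s1=1 s0=0 s4=0 s2=1
t2.Δ0 clk=0 s3=0 s1=1 s0=0 s4=0 s2=1
t2.Δ1 clk=1 s3=0 s1=1 s0=0 s4=0 s2=1
t2.Δ2 clk=1 s3=0 s1=1 s0=0 s4=1 s2=1
t2.Δ3 clk=1 s3=0 s1=0 s0=0 s4=1 s2=1
t2.Δ4 clk=1 s3=1 s1=0 s0=0 s4=1 s2=1
t3.Δ0 clk=1 s3=1 s1=0 s0=0 s4=1 s2=1
t3.Δ1 clk=0 s3=1 s1=0 s0=0 s4=1 s2=1
t4.Δ0 clk=0 s3=1 s1=0 s0=0 s4=1 s2=1
t4.Δ1 clk=1 s3=1 s1=0 s0=0 s4=1 s2=1
t4.Δ2 clk=1 s3=1 s1=0 s0=0 s4=1 s2=0
t4.Δ3 clk=1 s3=0 s1=1 s0=0 s4=1 s2=0
t4.Δ4 clk=1 s3=1 s1=1 s0=0 s4=1 s2=0
t5.Δ0 clk=1 s3=1 s1=1 s0=0 s4=1 s2=0
t5.Δ1 clk=0 s3=1 s1=1 s0=0 s4=1 s2=0
t6.Δ0 clk=0 s3=1 s1=1 s0=0 s4=1 s2=0
t6.Δ1 clk=1 s3=1 s1=1 s0=0 s4=1 s2=0
t7.Δ0 clk=1 s3=1 s1=1 s0=0 s4=1 s2=0
t7.Δ1 clk=0 s3=1 s1=1 s0=0 s4=1 s2=0
t8.Δ0 clk=0 s3=1 s1=1 s0=0 s4=1 s2=0
t8.Δ1 clk=1 s3=1 s1=1 s0=0 s4=1 s2=0

4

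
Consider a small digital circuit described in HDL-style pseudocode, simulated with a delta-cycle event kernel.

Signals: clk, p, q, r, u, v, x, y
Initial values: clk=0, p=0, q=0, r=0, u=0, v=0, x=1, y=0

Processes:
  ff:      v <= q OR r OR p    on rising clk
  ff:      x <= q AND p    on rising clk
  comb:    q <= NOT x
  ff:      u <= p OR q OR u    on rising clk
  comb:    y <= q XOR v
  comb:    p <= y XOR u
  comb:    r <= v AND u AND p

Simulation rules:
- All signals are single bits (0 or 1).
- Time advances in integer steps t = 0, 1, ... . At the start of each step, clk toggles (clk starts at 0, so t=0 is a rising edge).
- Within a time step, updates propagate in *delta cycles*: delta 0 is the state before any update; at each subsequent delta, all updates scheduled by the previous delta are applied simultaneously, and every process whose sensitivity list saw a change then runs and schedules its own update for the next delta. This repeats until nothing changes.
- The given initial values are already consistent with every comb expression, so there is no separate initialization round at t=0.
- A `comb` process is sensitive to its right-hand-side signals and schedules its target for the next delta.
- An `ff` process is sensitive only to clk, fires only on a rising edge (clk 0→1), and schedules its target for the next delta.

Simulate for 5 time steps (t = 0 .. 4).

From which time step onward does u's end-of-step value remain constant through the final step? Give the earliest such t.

t=0 Δ0: v=0 clk=0 q=0 p=0 y=0 r=0 x=1 u=0
  Δ1: clk:0→1
  Δ2: x:1→0
  Δ3: q:0→1
  Δ4: y:0→1
  Δ5: p:0→1
  (5Δ to stable)
t=1 Δ0: v=0 clk=1 q=1 p=1 y=1 r=0 x=0 u=0
  Δ1: clk:1→0
  (1Δ to stable)
t=2 Δ0: v=0 clk=0 q=1 p=1 y=1 r=0 x=0 u=0
  Δ1: clk:0→1
  Δ2: v:0→1, x:0→1, u:0→1
  Δ3: q:1→0, p:1→0, y:1→0, r:0→1
  Δ4: p:0→1, y:0→1, r:1→0
  Δ5: p:1→0, r:0→1
  Δ6: r:1→0
  (6Δ to stable)
t=3 Δ0: v=1 clk=1 q=0 p=0 y=1 r=0 x=1 u=1
  Δ1: clk:1→0
  (1Δ to stable)
t=4 Δ0: v=1 clk=0 q=0 p=0 y=1 r=0 x=1 u=1
  Δ1: clk:0→1
  Δ2: v:1→0, x:1→0
  Δ3: q:0→1, y:1→0
  Δ4: p:0→1, y:0→1
  Δ5: p:1→0
  (5Δ to stable)

2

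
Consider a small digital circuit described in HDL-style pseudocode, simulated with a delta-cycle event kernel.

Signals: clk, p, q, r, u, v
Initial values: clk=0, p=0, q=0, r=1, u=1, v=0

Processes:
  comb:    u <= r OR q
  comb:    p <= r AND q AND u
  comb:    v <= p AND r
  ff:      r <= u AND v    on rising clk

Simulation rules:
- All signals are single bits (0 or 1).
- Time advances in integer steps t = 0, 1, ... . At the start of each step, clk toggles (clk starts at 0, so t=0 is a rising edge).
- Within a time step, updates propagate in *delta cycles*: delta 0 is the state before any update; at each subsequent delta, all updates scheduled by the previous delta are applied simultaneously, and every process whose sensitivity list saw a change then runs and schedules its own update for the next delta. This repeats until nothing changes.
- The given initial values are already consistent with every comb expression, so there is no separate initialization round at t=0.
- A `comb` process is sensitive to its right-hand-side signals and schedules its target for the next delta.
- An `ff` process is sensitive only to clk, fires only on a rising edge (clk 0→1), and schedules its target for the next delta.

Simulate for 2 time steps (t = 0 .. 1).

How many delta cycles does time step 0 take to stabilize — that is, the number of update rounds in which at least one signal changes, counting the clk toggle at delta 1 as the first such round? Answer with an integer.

3

t=0 Δ0: r=1 v=0 clk=0 q=0 u=1 p=0
  Δ1: clk:0→1
  Δ2: r:1→0
  Δ3: u:1→0
  (3Δ to stable)
t=1 Δ0: r=0 v=0 clk=1 q=0 u=0 p=0
  Δ1: clk:1→0
  (1Δ to stable)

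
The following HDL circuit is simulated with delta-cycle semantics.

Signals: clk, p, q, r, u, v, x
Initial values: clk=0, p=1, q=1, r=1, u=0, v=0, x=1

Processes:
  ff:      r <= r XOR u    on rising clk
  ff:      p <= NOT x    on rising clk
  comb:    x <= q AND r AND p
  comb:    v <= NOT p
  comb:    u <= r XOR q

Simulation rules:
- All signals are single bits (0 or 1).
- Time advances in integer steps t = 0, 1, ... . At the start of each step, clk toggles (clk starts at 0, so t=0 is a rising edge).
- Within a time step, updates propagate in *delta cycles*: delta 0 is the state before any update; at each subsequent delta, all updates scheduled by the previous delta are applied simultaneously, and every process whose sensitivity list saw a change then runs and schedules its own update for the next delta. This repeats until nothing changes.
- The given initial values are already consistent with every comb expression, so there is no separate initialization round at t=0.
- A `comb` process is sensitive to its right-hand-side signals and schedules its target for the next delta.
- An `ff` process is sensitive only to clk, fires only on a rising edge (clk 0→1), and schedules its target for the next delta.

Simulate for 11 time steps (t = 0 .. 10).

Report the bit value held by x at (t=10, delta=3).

1

t0.Δ0 q=1 r=1 clk=0 v=0 u=0 p=1 x=1
t0.Δ1 q=1 r=1 clk=1 v=0 u=0 p=1 x=1
t0.Δ2 q=1 r=1 clk=1 v=0 u=0 p=0 x=1
t0.Δ3 q=1 r=1 clk=1 v=1 u=0 p=0 x=0
t1.Δ0 q=1 r=1 clk=1 v=1 u=0 p=0 x=0
t1.Δ1 q=1 r=1 clk=0 v=1 u=0 p=0 x=0
t2.Δ0 q=1 r=1 clk=0 v=1 u=0 p=0 x=0
t2.Δ1 q=1 r=1 clk=1 v=1 u=0 p=0 x=0
t2.Δ2 q=1 r=1 clk=1 v=1 u=0 p=1 x=0
t2.Δ3 q=1 r=1 clk=1 v=0 u=0 p=1 x=1
t3.Δ0 q=1 r=1 clk=1 v=0 u=0 p=1 x=1
t3.Δ1 q=1 r=1 clk=0 v=0 u=0 p=1 x=1
t4.Δ0 q=1 r=1 clk=0 v=0 u=0 p=1 x=1
t4.Δ1 q=1 r=1 clk=1 v=0 u=0 p=1 x=1
t4.Δ2 q=1 r=1 clk=1 v=0 u=0 p=0 x=1
t4.Δ3 q=1 r=1 clk=1 v=1 u=0 p=0 x=0
t5.Δ0 q=1 r=1 clk=1 v=1 u=0 p=0 x=0
t5.Δ1 q=1 r=1 clk=0 v=1 u=0 p=0 x=0
t6.Δ0 q=1 r=1 clk=0 v=1 u=0 p=0 x=0
t6.Δ1 q=1 r=1 clk=1 v=1 u=0 p=0 x=0
t6.Δ2 q=1 r=1 clk=1 v=1 u=0 p=1 x=0
t6.Δ3 q=1 r=1 clk=1 v=0 u=0 p=1 x=1
t7.Δ0 q=1 r=1 clk=1 v=0 u=0 p=1 x=1
t7.Δ1 q=1 r=1 clk=0 v=0 u=0 p=1 x=1
t8.Δ0 q=1 r=1 clk=0 v=0 u=0 p=1 x=1
t8.Δ1 q=1 r=1 clk=1 v=0 u=0 p=1 x=1
t8.Δ2 q=1 r=1 clk=1 v=0 u=0 p=0 x=1
t8.Δ3 q=1 r=1 clk=1 v=1 u=0 p=0 x=0
t9.Δ0 q=1 r=1 clk=1 v=1 u=0 p=0 x=0
t9.Δ1 q=1 r=1 clk=0 v=1 u=0 p=0 x=0
t10.Δ0 q=1 r=1 clk=0 v=1 u=0 p=0 x=0
t10.Δ1 q=1 r=1 clk=1 v=1 u=0 p=0 x=0
t10.Δ2 q=1 r=1 clk=1 v=1 u=0 p=1 x=0
t10.Δ3 q=1 r=1 clk=1 v=0 u=0 p=1 x=1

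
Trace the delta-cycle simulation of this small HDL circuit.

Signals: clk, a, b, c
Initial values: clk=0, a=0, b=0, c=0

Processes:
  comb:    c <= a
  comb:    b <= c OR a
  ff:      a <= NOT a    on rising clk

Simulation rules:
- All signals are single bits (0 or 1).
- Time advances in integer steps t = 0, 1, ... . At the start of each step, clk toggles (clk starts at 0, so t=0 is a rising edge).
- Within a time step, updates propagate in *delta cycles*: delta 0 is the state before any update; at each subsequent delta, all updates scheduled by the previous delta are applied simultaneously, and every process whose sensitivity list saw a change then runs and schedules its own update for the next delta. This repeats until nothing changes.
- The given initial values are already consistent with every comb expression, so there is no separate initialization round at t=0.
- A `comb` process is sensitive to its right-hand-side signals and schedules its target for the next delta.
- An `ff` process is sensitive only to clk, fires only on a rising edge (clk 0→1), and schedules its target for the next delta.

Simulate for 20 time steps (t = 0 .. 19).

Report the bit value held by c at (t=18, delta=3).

0

[bits: clk,c,b,a]
t=0: Δ0=0000 Δ1=1000 Δ2=1001 Δ3=1111 | 3Δ
t=1: Δ0=1111 Δ1=0111 | 1Δ
t=2: Δ0=0111 Δ1=1111 Δ2=1110 Δ3=1010 Δ4=1000 | 4Δ
t=3: Δ0=1000 Δ1=0000 | 1Δ
t=4: Δ0=0000 Δ1=1000 Δ2=1001 Δ3=1111 | 3Δ
t=5: Δ0=1111 Δ1=0111 | 1Δ
t=6: Δ0=0111 Δ1=1111 Δ2=1110 Δ3=1010 Δ4=1000 | 4Δ
t=7: Δ0=1000 Δ1=0000 | 1Δ
t=8: Δ0=0000 Δ1=1000 Δ2=1001 Δ3=1111 | 3Δ
t=9: Δ0=1111 Δ1=0111 | 1Δ
t=10: Δ0=0111 Δ1=1111 Δ2=1110 Δ3=1010 Δ4=1000 | 4Δ
t=11: Δ0=1000 Δ1=0000 | 1Δ
t=12: Δ0=0000 Δ1=1000 Δ2=1001 Δ3=1111 | 3Δ
t=13: Δ0=1111 Δ1=0111 | 1Δ
t=14: Δ0=0111 Δ1=1111 Δ2=1110 Δ3=1010 Δ4=1000 | 4Δ
t=15: Δ0=1000 Δ1=0000 | 1Δ
t=16: Δ0=0000 Δ1=1000 Δ2=1001 Δ3=1111 | 3Δ
t=17: Δ0=1111 Δ1=0111 | 1Δ
t=18: Δ0=0111 Δ1=1111 Δ2=1110 Δ3=1010 Δ4=1000 | 4Δ
t=19: Δ0=1000 Δ1=0000 | 1Δ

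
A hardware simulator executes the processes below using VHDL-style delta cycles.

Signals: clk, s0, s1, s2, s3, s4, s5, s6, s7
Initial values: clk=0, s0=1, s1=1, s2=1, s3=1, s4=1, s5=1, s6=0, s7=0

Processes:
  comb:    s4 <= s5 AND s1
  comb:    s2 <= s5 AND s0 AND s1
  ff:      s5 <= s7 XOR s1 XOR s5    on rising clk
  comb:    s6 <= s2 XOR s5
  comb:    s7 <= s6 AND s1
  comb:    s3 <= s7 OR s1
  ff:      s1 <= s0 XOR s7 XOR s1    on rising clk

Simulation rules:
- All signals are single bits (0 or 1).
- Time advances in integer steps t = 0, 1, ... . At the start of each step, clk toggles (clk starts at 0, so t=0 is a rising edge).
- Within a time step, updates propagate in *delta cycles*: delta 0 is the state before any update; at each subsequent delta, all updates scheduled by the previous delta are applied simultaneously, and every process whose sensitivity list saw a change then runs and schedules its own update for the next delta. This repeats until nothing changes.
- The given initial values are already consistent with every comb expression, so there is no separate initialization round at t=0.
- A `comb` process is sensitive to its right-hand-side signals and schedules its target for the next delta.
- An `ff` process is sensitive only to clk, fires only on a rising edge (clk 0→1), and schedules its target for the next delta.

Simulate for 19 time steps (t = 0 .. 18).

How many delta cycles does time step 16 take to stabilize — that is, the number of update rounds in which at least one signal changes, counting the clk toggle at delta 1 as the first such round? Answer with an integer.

4

t=0 Δ0: s7=0 s5=1 s1=1 s2=1 clk=0 s6=0 s0=1 s3=1 s4=1
  Δ1: clk:0→1
  Δ2: s5:1→0, s1:1→0
  Δ3: s2:1→0, s6:0→1, s3:1→0, s4:1→0
  Δ4: s6:1→0
  (4Δ to stable)
t=1 Δ0: s7=0 s5=0 s1=0 s2=0 clk=1 s6=0 s0=1 s3=0 s4=0
  Δ1: clk:1→0
  (1Δ to stable)
t=2 Δ0: s7=0 s5=0 s1=0 s2=0 clk=0 s6=0 s0=1 s3=0 s4=0
  Δ1: clk:0→1
  Δ2: s1:0→1
  Δ3: s3:0→1
  (3Δ to stable)
t=3 Δ0: s7=0 s5=0 s1=1 s2=0 clk=1 s6=0 s0=1 s3=1 s4=0
  Δ1: clk:1→0
  (1Δ to stable)
t=4 Δ0: s7=0 s5=0 s1=1 s2=0 clk=0 s6=0 s0=1 s3=1 s4=0
  Δ1: clk:0→1
  Δ2: s5:0→1, s1:1→0
  Δ3: s6:0→1, s3:1→0
  (3Δ to stable)
t=5 Δ0: s7=0 s5=1 s1=0 s2=0 clk=1 s6=1 s0=1 s3=0 s4=0
  Δ1: clk:1→0
  (1Δ to stable)
t=6 Δ0: s7=0 s5=1 s1=0 s2=0 clk=0 s6=1 s0=1 s3=0 s4=0
  Δ1: clk:0→1
  Δ2: s1:0→1
  Δ3: s7:0→1, s2:0→1, s3:0→1, s4:0→1
  Δ4: s6:1→0
  Δ5: s7:1→0
  (5Δ to stable)
t=7 Δ0: s7=0 s5=1 s1=1 s2=1 clk=1 s6=0 s0=1 s3=1 s4=1
  Δ1: clk:1→0
  (1Δ to stable)
t=8 Δ0: s7=0 s5=1 s1=1 s2=1 clk=0 s6=0 s0=1 s3=1 s4=1
  Δ1: clk:0→1
  Δ2: s5:1→0, s1:1→0
  Δ3: s2:1→0, s6:0→1, s3:1→0, s4:1→0
  Δ4: s6:1→0
  (4Δ to stable)
t=9 Δ0: s7=0 s5=0 s1=0 s2=0 clk=1 s6=0 s0=1 s3=0 s4=0
  Δ1: clk:1→0
  (1Δ to stable)
t=10 Δ0: s7=0 s5=0 s1=0 s2=0 clk=0 s6=0 s0=1 s3=0 s4=0
  Δ1: clk:0→1
  Δ2: s1:0→1
  Δ3: s3:0→1
  (3Δ to stable)
t=11 Δ0: s7=0 s5=0 s1=1 s2=0 clk=1 s6=0 s0=1 s3=1 s4=0
  Δ1: clk:1→0
  (1Δ to stable)
t=12 Δ0: s7=0 s5=0 s1=1 s2=0 clk=0 s6=0 s0=1 s3=1 s4=0
  Δ1: clk:0→1
  Δ2: s5:0→1, s1:1→0
  Δ3: s6:0→1, s3:1→0
  (3Δ to stable)
t=13 Δ0: s7=0 s5=1 s1=0 s2=0 clk=1 s6=1 s0=1 s3=0 s4=0
  Δ1: clk:1→0
  (1Δ to stable)
t=14 Δ0: s7=0 s5=1 s1=0 s2=0 clk=0 s6=1 s0=1 s3=0 s4=0
  Δ1: clk:0→1
  Δ2: s1:0→1
  Δ3: s7:0→1, s2:0→1, s3:0→1, s4:0→1
  Δ4: s6:1→0
  Δ5: s7:1→0
  (5Δ to stable)
t=15 Δ0: s7=0 s5=1 s1=1 s2=1 clk=1 s6=0 s0=1 s3=1 s4=1
  Δ1: clk:1→0
  (1Δ to stable)
t=16 Δ0: s7=0 s5=1 s1=1 s2=1 clk=0 s6=0 s0=1 s3=1 s4=1
  Δ1: clk:0→1
  Δ2: s5:1→0, s1:1→0
  Δ3: s2:1→0, s6:0→1, s3:1→0, s4:1→0
  Δ4: s6:1→0
  (4Δ to stable)
t=17 Δ0: s7=0 s5=0 s1=0 s2=0 clk=1 s6=0 s0=1 s3=0 s4=0
  Δ1: clk:1→0
  (1Δ to stable)
t=18 Δ0: s7=0 s5=0 s1=0 s2=0 clk=0 s6=0 s0=1 s3=0 s4=0
  Δ1: clk:0→1
  Δ2: s1:0→1
  Δ3: s3:0→1
  (3Δ to stable)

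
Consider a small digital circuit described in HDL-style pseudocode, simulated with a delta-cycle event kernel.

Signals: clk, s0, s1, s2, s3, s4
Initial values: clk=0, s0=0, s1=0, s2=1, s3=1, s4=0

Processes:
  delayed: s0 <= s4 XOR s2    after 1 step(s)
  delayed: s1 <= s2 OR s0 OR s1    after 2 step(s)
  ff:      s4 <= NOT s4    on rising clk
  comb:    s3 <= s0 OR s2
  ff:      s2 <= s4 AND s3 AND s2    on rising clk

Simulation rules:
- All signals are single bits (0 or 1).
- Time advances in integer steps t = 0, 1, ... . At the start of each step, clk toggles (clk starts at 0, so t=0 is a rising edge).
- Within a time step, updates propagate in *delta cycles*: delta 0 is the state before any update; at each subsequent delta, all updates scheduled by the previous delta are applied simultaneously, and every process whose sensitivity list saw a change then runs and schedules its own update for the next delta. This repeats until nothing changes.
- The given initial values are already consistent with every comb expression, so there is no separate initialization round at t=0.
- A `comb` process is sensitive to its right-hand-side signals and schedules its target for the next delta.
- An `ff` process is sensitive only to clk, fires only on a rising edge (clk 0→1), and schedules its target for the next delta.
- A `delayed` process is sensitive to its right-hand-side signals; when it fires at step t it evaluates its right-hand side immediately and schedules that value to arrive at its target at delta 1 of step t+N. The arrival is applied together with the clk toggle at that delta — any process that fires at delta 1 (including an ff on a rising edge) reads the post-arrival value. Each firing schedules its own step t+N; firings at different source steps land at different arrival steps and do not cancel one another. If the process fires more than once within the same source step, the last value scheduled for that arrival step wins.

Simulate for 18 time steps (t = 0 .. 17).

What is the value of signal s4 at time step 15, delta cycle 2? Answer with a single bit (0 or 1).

0

t=0 Δ0: s2=1 clk=0 s3=1 s4=0 s1=0 s0=0
  Δ1: clk:0→1
  Δ2: s2:1→0, s4:0→1
  Δ3: s3:1→0
  (3Δ to stable)
t=1 Δ0: s2=0 clk=1 s3=0 s4=1 s1=0 s0=0
  Δ1: clk:1→0, s0:0→1
  Δ2: s3:0→1
  (2Δ to stable)
t=2 Δ0: s2=0 clk=0 s3=1 s4=1 s1=0 s0=1
  Δ1: clk:0→1
  Δ2: s4:1→0
  (2Δ to stable)
t=3 Δ0: s2=0 clk=1 s3=1 s4=0 s1=0 s0=1
  Δ1: clk:1→0, s1:0→1, s0:1→0
  Δ2: s3:1→0
  (2Δ to stable)
t=4 Δ0: s2=0 clk=0 s3=0 s4=0 s1=1 s0=0
  Δ1: clk:0→1
  Δ2: s4:0→1
  (2Δ to stable)
t=5 Δ0: s2=0 clk=1 s3=0 s4=1 s1=1 s0=0
  Δ1: clk:1→0, s0:0→1
  Δ2: s3:0→1
  (2Δ to stable)
t=6 Δ0: s2=0 clk=0 s3=1 s4=1 s1=1 s0=1
  Δ1: clk:0→1
  Δ2: s4:1→0
  (2Δ to stable)
t=7 Δ0: s2=0 clk=1 s3=1 s4=0 s1=1 s0=1
  Δ1: clk:1→0, s0:1→0
  Δ2: s3:1→0
  (2Δ to stable)
t=8 Δ0: s2=0 clk=0 s3=0 s4=0 s1=1 s0=0
  Δ1: clk:0→1
  Δ2: s4:0→1
  (2Δ to stable)
t=9 Δ0: s2=0 clk=1 s3=0 s4=1 s1=1 s0=0
  Δ1: clk:1→0, s0:0→1
  Δ2: s3:0→1
  (2Δ to stable)
t=10 Δ0: s2=0 clk=0 s3=1 s4=1 s1=1 s0=1
  Δ1: clk:0→1
  Δ2: s4:1→0
  (2Δ to stable)
t=11 Δ0: s2=0 clk=1 s3=1 s4=0 s1=1 s0=1
  Δ1: clk:1→0, s0:1→0
  Δ2: s3:1→0
  (2Δ to stable)
t=12 Δ0: s2=0 clk=0 s3=0 s4=0 s1=1 s0=0
  Δ1: clk:0→1
  Δ2: s4:0→1
  (2Δ to stable)
t=13 Δ0: s2=0 clk=1 s3=0 s4=1 s1=1 s0=0
  Δ1: clk:1→0, s0:0→1
  Δ2: s3:0→1
  (2Δ to stable)
t=14 Δ0: s2=0 clk=0 s3=1 s4=1 s1=1 s0=1
  Δ1: clk:0→1
  Δ2: s4:1→0
  (2Δ to stable)
t=15 Δ0: s2=0 clk=1 s3=1 s4=0 s1=1 s0=1
  Δ1: clk:1→0, s0:1→0
  Δ2: s3:1→0
  (2Δ to stable)
t=16 Δ0: s2=0 clk=0 s3=0 s4=0 s1=1 s0=0
  Δ1: clk:0→1
  Δ2: s4:0→1
  (2Δ to stable)
t=17 Δ0: s2=0 clk=1 s3=0 s4=1 s1=1 s0=0
  Δ1: clk:1→0, s0:0→1
  Δ2: s3:0→1
  (2Δ to stable)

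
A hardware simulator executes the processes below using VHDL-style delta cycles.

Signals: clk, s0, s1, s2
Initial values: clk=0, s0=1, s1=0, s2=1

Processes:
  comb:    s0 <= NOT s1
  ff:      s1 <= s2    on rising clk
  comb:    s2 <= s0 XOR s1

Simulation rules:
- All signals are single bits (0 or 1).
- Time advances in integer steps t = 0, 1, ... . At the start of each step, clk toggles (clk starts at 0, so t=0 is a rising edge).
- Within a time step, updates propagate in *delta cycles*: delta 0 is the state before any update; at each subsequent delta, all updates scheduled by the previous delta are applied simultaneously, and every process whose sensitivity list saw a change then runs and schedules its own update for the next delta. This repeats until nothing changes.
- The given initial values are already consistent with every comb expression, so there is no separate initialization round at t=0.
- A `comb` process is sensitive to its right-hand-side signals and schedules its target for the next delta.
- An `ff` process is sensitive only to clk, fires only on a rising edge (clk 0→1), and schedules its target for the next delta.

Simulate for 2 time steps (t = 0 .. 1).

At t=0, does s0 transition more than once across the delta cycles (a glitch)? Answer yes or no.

[bits: s0,s2,s1,clk]
t=0: Δ0=1100 Δ1=1101 Δ2=1111 Δ3=0011 Δ4=0111 | 4Δ
t=1: Δ0=0111 Δ1=0110 | 1Δ

no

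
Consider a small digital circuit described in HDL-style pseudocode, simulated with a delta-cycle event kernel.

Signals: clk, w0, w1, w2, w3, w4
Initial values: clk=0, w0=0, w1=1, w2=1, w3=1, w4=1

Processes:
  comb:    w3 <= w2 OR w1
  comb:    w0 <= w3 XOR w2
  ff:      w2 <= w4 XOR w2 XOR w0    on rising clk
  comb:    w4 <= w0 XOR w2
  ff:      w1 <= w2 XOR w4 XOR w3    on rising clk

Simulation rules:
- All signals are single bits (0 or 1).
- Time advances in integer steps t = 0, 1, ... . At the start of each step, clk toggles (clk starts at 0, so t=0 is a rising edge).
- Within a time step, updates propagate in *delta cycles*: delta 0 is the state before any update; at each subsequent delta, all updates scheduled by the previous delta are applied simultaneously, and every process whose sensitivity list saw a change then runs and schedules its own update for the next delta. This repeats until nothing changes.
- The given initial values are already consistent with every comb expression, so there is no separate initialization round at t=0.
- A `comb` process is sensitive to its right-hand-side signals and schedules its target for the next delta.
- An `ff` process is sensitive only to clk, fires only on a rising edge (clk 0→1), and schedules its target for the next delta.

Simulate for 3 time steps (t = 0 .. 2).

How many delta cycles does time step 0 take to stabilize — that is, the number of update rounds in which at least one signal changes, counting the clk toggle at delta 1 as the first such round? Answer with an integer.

[bits: w2,w4,w3,w1,clk,w0]
t=0: Δ0=111100 Δ1=111110 Δ2=011110 Δ3=001111 Δ4=011111 | 4Δ
t=1: Δ0=011111 Δ1=011101 | 1Δ
t=2: Δ0=011101 Δ1=011111 Δ2=011011 Δ3=010011 Δ4=010010 Δ5=000010 | 5Δ

4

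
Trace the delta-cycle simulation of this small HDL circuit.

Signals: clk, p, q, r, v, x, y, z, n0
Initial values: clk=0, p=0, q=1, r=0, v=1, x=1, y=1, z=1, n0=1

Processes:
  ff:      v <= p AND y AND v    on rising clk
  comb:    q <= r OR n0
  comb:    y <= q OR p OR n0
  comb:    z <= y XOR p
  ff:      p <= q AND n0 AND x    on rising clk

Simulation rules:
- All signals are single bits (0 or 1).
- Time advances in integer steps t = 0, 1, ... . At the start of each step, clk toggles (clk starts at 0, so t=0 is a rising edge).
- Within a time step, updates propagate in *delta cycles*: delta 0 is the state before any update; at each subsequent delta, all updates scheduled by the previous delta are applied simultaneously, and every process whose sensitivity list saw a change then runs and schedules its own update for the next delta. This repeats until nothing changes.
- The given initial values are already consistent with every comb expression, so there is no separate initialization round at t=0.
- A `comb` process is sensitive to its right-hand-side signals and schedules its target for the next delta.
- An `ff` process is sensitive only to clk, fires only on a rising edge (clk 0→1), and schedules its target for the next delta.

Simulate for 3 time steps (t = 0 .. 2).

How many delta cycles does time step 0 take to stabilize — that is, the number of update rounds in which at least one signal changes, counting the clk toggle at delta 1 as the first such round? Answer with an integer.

3

t=0 Δ0: y=1 p=0 x=1 r=0 z=1 n0=1 v=1 clk=0 q=1
  Δ1: clk:0→1
  Δ2: p:0→1, v:1→0
  Δ3: z:1→0
  (3Δ to stable)
t=1 Δ0: y=1 p=1 x=1 r=0 z=0 n0=1 v=0 clk=1 q=1
  Δ1: clk:1→0
  (1Δ to stable)
t=2 Δ0: y=1 p=1 x=1 r=0 z=0 n0=1 v=0 clk=0 q=1
  Δ1: clk:0→1
  (1Δ to stable)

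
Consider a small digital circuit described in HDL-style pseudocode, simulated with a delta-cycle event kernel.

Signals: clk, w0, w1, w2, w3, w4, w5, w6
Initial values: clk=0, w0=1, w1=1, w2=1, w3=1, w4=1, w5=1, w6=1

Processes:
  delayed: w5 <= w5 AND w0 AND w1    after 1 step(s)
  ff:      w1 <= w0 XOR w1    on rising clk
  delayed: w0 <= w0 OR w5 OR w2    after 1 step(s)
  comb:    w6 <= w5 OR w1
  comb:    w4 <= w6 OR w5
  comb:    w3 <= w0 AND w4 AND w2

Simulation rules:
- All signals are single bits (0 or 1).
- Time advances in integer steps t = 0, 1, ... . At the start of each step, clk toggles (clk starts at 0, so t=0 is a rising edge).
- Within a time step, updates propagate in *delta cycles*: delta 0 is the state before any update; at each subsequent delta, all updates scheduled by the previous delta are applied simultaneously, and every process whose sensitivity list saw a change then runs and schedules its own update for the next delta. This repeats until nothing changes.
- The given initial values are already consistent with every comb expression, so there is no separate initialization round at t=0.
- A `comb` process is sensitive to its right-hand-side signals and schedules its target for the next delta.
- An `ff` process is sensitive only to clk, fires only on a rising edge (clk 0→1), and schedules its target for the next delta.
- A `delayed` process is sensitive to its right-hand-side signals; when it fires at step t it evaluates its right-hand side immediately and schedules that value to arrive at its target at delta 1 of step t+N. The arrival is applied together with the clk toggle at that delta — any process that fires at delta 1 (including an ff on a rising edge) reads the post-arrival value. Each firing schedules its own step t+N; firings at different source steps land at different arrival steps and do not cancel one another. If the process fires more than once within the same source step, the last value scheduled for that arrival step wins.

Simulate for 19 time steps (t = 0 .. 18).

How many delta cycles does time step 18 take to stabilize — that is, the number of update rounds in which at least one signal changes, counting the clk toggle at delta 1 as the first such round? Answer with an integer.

5

t0.Δ0 w1=1 w3=1 w5=1 w6=1 w2=1 w4=1 clk=0 w0=1
t0.Δ1 w1=1 w3=1 w5=1 w6=1 w2=1 w4=1 clk=1 w0=1
t0.Δ2 w1=0 w3=1 w5=1 w6=1 w2=1 w4=1 clk=1 w0=1
t1.Δ0 w1=0 w3=1 w5=1 w6=1 w2=1 w4=1 clk=1 w0=1
t1.Δ1 w1=0 w3=1 w5=0 w6=1 w2=1 w4=1 clk=0 w0=1
t1.Δ2 w1=0 w3=1 w5=0 w6=0 w2=1 w4=1 clk=0 w0=1
t1.Δ3 w1=0 w3=1 w5=0 w6=0 w2=1 w4=0 clk=0 w0=1
t1.Δ4 w1=0 w3=0 w5=0 w6=0 w2=1 w4=0 clk=0 w0=1
t2.Δ0 w1=0 w3=0 w5=0 w6=0 w2=1 w4=0 clk=0 w0=1
t2.Δ1 w1=0 w3=0 w5=0 w6=0 w2=1 w4=0 clk=1 w0=1
t2.Δ2 w1=1 w3=0 w5=0 w6=0 w2=1 w4=0 clk=1 w0=1
t2.Δ3 w1=1 w3=0 w5=0 w6=1 w2=1 w4=0 clk=1 w0=1
t2.Δ4 w1=1 w3=0 w5=0 w6=1 w2=1 w4=1 clk=1 w0=1
t2.Δ5 w1=1 w3=1 w5=0 w6=1 w2=1 w4=1 clk=1 w0=1
t3.Δ0 w1=1 w3=1 w5=0 w6=1 w2=1 w4=1 clk=1 w0=1
t3.Δ1 w1=1 w3=1 w5=0 w6=1 w2=1 w4=1 clk=0 w0=1
t4.Δ0 w1=1 w3=1 w5=0 w6=1 w2=1 w4=1 clk=0 w0=1
t4.Δ1 w1=1 w3=1 w5=0 w6=1 w2=1 w4=1 clk=1 w0=1
t4.Δ2 w1=0 w3=1 w5=0 w6=1 w2=1 w4=1 clk=1 w0=1
t4.Δ3 w1=0 w3=1 w5=0 w6=0 w2=1 w4=1 clk=1 w0=1
t4.Δ4 w1=0 w3=1 w5=0 w6=0 w2=1 w4=0 clk=1 w0=1
t4.Δ5 w1=0 w3=0 w5=0 w6=0 w2=1 w4=0 clk=1 w0=1
t5.Δ0 w1=0 w3=0 w5=0 w6=0 w2=1 w4=0 clk=1 w0=1
t5.Δ1 w1=0 w3=0 w5=0 w6=0 w2=1 w4=0 clk=0 w0=1
t6.Δ0 w1=0 w3=0 w5=0 w6=0 w2=1 w4=0 clk=0 w0=1
t6.Δ1 w1=0 w3=0 w5=0 w6=0 w2=1 w4=0 clk=1 w0=1
t6.Δ2 w1=1 w3=0 w5=0 w6=0 w2=1 w4=0 clk=1 w0=1
t6.Δ3 w1=1 w3=0 w5=0 w6=1 w2=1 w4=0 clk=1 w0=1
t6.Δ4 w1=1 w3=0 w5=0 w6=1 w2=1 w4=1 clk=1 w0=1
t6.Δ5 w1=1 w3=1 w5=0 w6=1 w2=1 w4=1 clk=1 w0=1
t7.Δ0 w1=1 w3=1 w5=0 w6=1 w2=1 w4=1 clk=1 w0=1
t7.Δ1 w1=1 w3=1 w5=0 w6=1 w2=1 w4=1 clk=0 w0=1
t8.Δ0 w1=1 w3=1 w5=0 w6=1 w2=1 w4=1 clk=0 w0=1
t8.Δ1 w1=1 w3=1 w5=0 w6=1 w2=1 w4=1 clk=1 w0=1
t8.Δ2 w1=0 w3=1 w5=0 w6=1 w2=1 w4=1 clk=1 w0=1
t8.Δ3 w1=0 w3=1 w5=0 w6=0 w2=1 w4=1 clk=1 w0=1
t8.Δ4 w1=0 w3=1 w5=0 w6=0 w2=1 w4=0 clk=1 w0=1
t8.Δ5 w1=0 w3=0 w5=0 w6=0 w2=1 w4=0 clk=1 w0=1
t9.Δ0 w1=0 w3=0 w5=0 w6=0 w2=1 w4=0 clk=1 w0=1
t9.Δ1 w1=0 w3=0 w5=0 w6=0 w2=1 w4=0 clk=0 w0=1
t10.Δ0 w1=0 w3=0 w5=0 w6=0 w2=1 w4=0 clk=0 w0=1
t10.Δ1 w1=0 w3=0 w5=0 w6=0 w2=1 w4=0 clk=1 w0=1
t10.Δ2 w1=1 w3=0 w5=0 w6=0 w2=1 w4=0 clk=1 w0=1
t10.Δ3 w1=1 w3=0 w5=0 w6=1 w2=1 w4=0 clk=1 w0=1
t10.Δ4 w1=1 w3=0 w5=0 w6=1 w2=1 w4=1 clk=1 w0=1
t10.Δ5 w1=1 w3=1 w5=0 w6=1 w2=1 w4=1 clk=1 w0=1
t11.Δ0 w1=1 w3=1 w5=0 w6=1 w2=1 w4=1 clk=1 w0=1
t11.Δ1 w1=1 w3=1 w5=0 w6=1 w2=1 w4=1 clk=0 w0=1
t12.Δ0 w1=1 w3=1 w5=0 w6=1 w2=1 w4=1 clk=0 w0=1
t12.Δ1 w1=1 w3=1 w5=0 w6=1 w2=1 w4=1 clk=1 w0=1
t12.Δ2 w1=0 w3=1 w5=0 w6=1 w2=1 w4=1 clk=1 w0=1
t12.Δ3 w1=0 w3=1 w5=0 w6=0 w2=1 w4=1 clk=1 w0=1
t12.Δ4 w1=0 w3=1 w5=0 w6=0 w2=1 w4=0 clk=1 w0=1
t12.Δ5 w1=0 w3=0 w5=0 w6=0 w2=1 w4=0 clk=1 w0=1
t13.Δ0 w1=0 w3=0 w5=0 w6=0 w2=1 w4=0 clk=1 w0=1
t13.Δ1 w1=0 w3=0 w5=0 w6=0 w2=1 w4=0 clk=0 w0=1
t14.Δ0 w1=0 w3=0 w5=0 w6=0 w2=1 w4=0 clk=0 w0=1
t14.Δ1 w1=0 w3=0 w5=0 w6=0 w2=1 w4=0 clk=1 w0=1
t14.Δ2 w1=1 w3=0 w5=0 w6=0 w2=1 w4=0 clk=1 w0=1
t14.Δ3 w1=1 w3=0 w5=0 w6=1 w2=1 w4=0 clk=1 w0=1
t14.Δ4 w1=1 w3=0 w5=0 w6=1 w2=1 w4=1 clk=1 w0=1
t14.Δ5 w1=1 w3=1 w5=0 w6=1 w2=1 w4=1 clk=1 w0=1
t15.Δ0 w1=1 w3=1 w5=0 w6=1 w2=1 w4=1 clk=1 w0=1
t15.Δ1 w1=1 w3=1 w5=0 w6=1 w2=1 w4=1 clk=0 w0=1
t16.Δ0 w1=1 w3=1 w5=0 w6=1 w2=1 w4=1 clk=0 w0=1
t16.Δ1 w1=1 w3=1 w5=0 w6=1 w2=1 w4=1 clk=1 w0=1
t16.Δ2 w1=0 w3=1 w5=0 w6=1 w2=1 w4=1 clk=1 w0=1
t16.Δ3 w1=0 w3=1 w5=0 w6=0 w2=1 w4=1 clk=1 w0=1
t16.Δ4 w1=0 w3=1 w5=0 w6=0 w2=1 w4=0 clk=1 w0=1
t16.Δ5 w1=0 w3=0 w5=0 w6=0 w2=1 w4=0 clk=1 w0=1
t17.Δ0 w1=0 w3=0 w5=0 w6=0 w2=1 w4=0 clk=1 w0=1
t17.Δ1 w1=0 w3=0 w5=0 w6=0 w2=1 w4=0 clk=0 w0=1
t18.Δ0 w1=0 w3=0 w5=0 w6=0 w2=1 w4=0 clk=0 w0=1
t18.Δ1 w1=0 w3=0 w5=0 w6=0 w2=1 w4=0 clk=1 w0=1
t18.Δ2 w1=1 w3=0 w5=0 w6=0 w2=1 w4=0 clk=1 w0=1
t18.Δ3 w1=1 w3=0 w5=0 w6=1 w2=1 w4=0 clk=1 w0=1
t18.Δ4 w1=1 w3=0 w5=0 w6=1 w2=1 w4=1 clk=1 w0=1
t18.Δ5 w1=1 w3=1 w5=0 w6=1 w2=1 w4=1 clk=1 w0=1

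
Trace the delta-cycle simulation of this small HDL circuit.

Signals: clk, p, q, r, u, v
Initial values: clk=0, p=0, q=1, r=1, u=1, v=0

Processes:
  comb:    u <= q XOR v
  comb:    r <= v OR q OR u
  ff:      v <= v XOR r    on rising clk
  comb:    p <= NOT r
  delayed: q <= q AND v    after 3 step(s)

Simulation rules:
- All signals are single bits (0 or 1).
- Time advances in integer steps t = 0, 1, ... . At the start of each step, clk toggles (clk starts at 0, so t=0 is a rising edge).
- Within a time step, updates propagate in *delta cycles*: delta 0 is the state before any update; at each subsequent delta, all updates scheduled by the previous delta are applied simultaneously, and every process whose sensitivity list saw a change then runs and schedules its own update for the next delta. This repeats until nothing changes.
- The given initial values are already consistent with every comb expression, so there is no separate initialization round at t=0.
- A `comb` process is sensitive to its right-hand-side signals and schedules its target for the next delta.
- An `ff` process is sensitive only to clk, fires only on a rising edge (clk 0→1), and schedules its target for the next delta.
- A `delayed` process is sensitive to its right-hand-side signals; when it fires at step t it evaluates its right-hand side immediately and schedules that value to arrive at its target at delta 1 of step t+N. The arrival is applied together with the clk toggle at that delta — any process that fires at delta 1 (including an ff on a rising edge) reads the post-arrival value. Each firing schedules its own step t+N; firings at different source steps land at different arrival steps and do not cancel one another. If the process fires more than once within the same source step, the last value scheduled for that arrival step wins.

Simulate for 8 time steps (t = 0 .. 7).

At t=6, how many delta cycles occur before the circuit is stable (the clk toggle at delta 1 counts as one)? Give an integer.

[bits: u,q,v,clk,p,r]
t=0: Δ0=110001 Δ1=110101 Δ2=111101 Δ3=011101 | 3Δ
t=1: Δ0=011101 Δ1=011001 | 1Δ
t=2: Δ0=011001 Δ1=011101 Δ2=010101 Δ3=110101 | 3Δ
t=3: Δ0=110101 Δ1=110001 | 1Δ
t=4: Δ0=110001 Δ1=110101 Δ2=111101 Δ3=011101 | 3Δ
t=5: Δ0=011101 Δ1=001001 Δ2=101001 | 2Δ
t=6: Δ0=101001 Δ1=101101 Δ2=100101 Δ3=000101 Δ4=000100 Δ5=000110 | 5Δ
t=7: Δ0=000110 Δ1=010010 Δ2=110011 Δ3=110001 | 3Δ

5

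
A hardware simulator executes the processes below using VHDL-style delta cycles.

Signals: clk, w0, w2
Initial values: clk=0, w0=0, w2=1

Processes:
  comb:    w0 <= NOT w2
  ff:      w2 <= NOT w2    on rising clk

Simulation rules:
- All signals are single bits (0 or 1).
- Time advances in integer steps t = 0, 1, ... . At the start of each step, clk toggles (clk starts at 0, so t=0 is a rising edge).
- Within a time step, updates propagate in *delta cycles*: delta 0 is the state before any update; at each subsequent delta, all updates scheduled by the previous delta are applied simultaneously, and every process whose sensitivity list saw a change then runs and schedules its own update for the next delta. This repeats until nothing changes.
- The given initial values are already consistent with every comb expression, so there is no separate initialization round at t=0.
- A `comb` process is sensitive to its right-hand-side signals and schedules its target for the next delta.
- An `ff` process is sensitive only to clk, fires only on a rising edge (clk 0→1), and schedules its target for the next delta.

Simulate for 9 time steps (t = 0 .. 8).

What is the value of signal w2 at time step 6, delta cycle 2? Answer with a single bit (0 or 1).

t0.Δ0 w2=1 clk=0 w0=0
t0.Δ1 w2=1 clk=1 w0=0
t0.Δ2 w2=0 clk=1 w0=0
t0.Δ3 w2=0 clk=1 w0=1
t1.Δ0 w2=0 clk=1 w0=1
t1.Δ1 w2=0 clk=0 w0=1
t2.Δ0 w2=0 clk=0 w0=1
t2.Δ1 w2=0 clk=1 w0=1
t2.Δ2 w2=1 clk=1 w0=1
t2.Δ3 w2=1 clk=1 w0=0
t3.Δ0 w2=1 clk=1 w0=0
t3.Δ1 w2=1 clk=0 w0=0
t4.Δ0 w2=1 clk=0 w0=0
t4.Δ1 w2=1 clk=1 w0=0
t4.Δ2 w2=0 clk=1 w0=0
t4.Δ3 w2=0 clk=1 w0=1
t5.Δ0 w2=0 clk=1 w0=1
t5.Δ1 w2=0 clk=0 w0=1
t6.Δ0 w2=0 clk=0 w0=1
t6.Δ1 w2=0 clk=1 w0=1
t6.Δ2 w2=1 clk=1 w0=1
t6.Δ3 w2=1 clk=1 w0=0
t7.Δ0 w2=1 clk=1 w0=0
t7.Δ1 w2=1 clk=0 w0=0
t8.Δ0 w2=1 clk=0 w0=0
t8.Δ1 w2=1 clk=1 w0=0
t8.Δ2 w2=0 clk=1 w0=0
t8.Δ3 w2=0 clk=1 w0=1

1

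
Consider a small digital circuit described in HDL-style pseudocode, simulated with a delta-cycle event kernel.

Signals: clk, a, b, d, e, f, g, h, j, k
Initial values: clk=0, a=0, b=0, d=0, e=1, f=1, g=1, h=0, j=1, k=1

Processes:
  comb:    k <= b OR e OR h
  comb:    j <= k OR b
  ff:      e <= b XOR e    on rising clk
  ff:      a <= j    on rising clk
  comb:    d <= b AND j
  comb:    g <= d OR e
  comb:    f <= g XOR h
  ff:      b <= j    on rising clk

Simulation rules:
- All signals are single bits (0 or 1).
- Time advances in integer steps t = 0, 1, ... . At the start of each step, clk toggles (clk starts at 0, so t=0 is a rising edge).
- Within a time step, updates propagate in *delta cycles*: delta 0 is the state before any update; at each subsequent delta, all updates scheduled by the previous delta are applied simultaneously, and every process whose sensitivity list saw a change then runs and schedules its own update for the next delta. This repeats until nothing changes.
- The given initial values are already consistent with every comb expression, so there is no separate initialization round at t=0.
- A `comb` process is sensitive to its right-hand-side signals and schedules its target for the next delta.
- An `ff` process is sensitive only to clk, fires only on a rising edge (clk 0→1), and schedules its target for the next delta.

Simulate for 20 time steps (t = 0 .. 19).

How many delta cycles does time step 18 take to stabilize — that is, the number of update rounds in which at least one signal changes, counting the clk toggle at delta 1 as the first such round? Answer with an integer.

[bits: g,h,d,j,a,b,e,clk,k,f]
t=0: Δ0=1001001011 Δ1=1001001111 Δ2=1001111111 Δ3=1011111111 | 3Δ
t=1: Δ0=1011111111 Δ1=1011111011 | 1Δ
t=2: Δ0=1011111011 Δ1=1011111111 Δ2=1011110111 | 2Δ
t=3: Δ0=1011110111 Δ1=1011110011 | 1Δ
t=4: Δ0=1011110011 Δ1=1011110111 Δ2=1011111111 | 2Δ
t=5: Δ0=1011111111 Δ1=1011111011 | 1Δ
t=6: Δ0=1011111011 Δ1=1011111111 Δ2=1011110111 | 2Δ
t=7: Δ0=1011110111 Δ1=1011110011 | 1Δ
t=8: Δ0=1011110011 Δ1=1011110111 Δ2=1011111111 | 2Δ
t=9: Δ0=1011111111 Δ1=1011111011 | 1Δ
t=10: Δ0=1011111011 Δ1=1011111111 Δ2=1011110111 | 2Δ
t=11: Δ0=1011110111 Δ1=1011110011 | 1Δ
t=12: Δ0=1011110011 Δ1=1011110111 Δ2=1011111111 | 2Δ
t=13: Δ0=1011111111 Δ1=1011111011 | 1Δ
t=14: Δ0=1011111011 Δ1=1011111111 Δ2=1011110111 | 2Δ
t=15: Δ0=1011110111 Δ1=1011110011 | 1Δ
t=16: Δ0=1011110011 Δ1=1011110111 Δ2=1011111111 | 2Δ
t=17: Δ0=1011111111 Δ1=1011111011 | 1Δ
t=18: Δ0=1011111011 Δ1=1011111111 Δ2=1011110111 | 2Δ
t=19: Δ0=1011110111 Δ1=1011110011 | 1Δ

2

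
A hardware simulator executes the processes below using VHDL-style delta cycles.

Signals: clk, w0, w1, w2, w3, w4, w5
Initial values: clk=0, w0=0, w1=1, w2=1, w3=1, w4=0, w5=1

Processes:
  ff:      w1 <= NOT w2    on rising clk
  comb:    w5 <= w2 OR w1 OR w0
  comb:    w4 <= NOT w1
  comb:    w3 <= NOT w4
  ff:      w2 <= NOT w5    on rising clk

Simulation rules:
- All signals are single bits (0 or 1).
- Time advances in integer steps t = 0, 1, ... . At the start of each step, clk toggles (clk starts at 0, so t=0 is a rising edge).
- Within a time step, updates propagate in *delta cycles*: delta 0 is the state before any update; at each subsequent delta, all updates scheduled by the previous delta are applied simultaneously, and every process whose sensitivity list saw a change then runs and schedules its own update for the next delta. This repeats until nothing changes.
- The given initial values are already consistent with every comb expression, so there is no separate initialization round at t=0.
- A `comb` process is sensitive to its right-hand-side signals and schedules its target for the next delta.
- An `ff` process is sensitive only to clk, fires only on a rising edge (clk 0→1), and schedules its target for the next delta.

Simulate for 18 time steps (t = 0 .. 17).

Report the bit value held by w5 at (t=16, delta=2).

1

[bits: w2,w5,w0,clk,w1,w4,w3]
t=0: Δ0=1100101 Δ1=1101101 Δ2=0101001 Δ3=0001011 Δ4=0001010 | 4Δ
t=1: Δ0=0001010 Δ1=0000010 | 1Δ
t=2: Δ0=0000010 Δ1=0001010 Δ2=1001110 Δ3=1101100 Δ4=1101101 | 4Δ
t=3: Δ0=1101101 Δ1=1100101 | 1Δ
t=4: Δ0=1100101 Δ1=1101101 Δ2=0101001 Δ3=0001011 Δ4=0001010 | 4Δ
t=5: Δ0=0001010 Δ1=0000010 | 1Δ
t=6: Δ0=0000010 Δ1=0001010 Δ2=1001110 Δ3=1101100 Δ4=1101101 | 4Δ
t=7: Δ0=1101101 Δ1=1100101 | 1Δ
t=8: Δ0=1100101 Δ1=1101101 Δ2=0101001 Δ3=0001011 Δ4=0001010 | 4Δ
t=9: Δ0=0001010 Δ1=0000010 | 1Δ
t=10: Δ0=0000010 Δ1=0001010 Δ2=1001110 Δ3=1101100 Δ4=1101101 | 4Δ
t=11: Δ0=1101101 Δ1=1100101 | 1Δ
t=12: Δ0=1100101 Δ1=1101101 Δ2=0101001 Δ3=0001011 Δ4=0001010 | 4Δ
t=13: Δ0=0001010 Δ1=0000010 | 1Δ
t=14: Δ0=0000010 Δ1=0001010 Δ2=1001110 Δ3=1101100 Δ4=1101101 | 4Δ
t=15: Δ0=1101101 Δ1=1100101 | 1Δ
t=16: Δ0=1100101 Δ1=1101101 Δ2=0101001 Δ3=0001011 Δ4=0001010 | 4Δ
t=17: Δ0=0001010 Δ1=0000010 | 1Δ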